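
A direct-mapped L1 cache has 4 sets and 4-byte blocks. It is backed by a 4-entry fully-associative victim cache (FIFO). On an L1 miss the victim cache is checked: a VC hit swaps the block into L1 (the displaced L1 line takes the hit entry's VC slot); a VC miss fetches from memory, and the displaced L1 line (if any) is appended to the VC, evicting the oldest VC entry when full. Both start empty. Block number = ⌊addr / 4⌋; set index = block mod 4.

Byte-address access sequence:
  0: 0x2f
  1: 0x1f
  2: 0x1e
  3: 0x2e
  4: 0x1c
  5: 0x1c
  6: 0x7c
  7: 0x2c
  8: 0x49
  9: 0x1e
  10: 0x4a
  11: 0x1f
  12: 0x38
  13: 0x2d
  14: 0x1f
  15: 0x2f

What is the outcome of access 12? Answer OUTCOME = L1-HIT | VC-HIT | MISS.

#0 0x2f→b11/s3 MISS; vc=[]
#1 0x1f→b7/s3 MISS; vc=[11]
#2 0x1e→b7/s3 L1-HIT; vc=[11]
#3 0x2e→b11/s3 VC-HIT; vc=[7]
#4 0x1c→b7/s3 VC-HIT; vc=[11]
#5 0x1c→b7/s3 L1-HIT; vc=[11]
#6 0x7c→b31/s3 MISS; vc=[11,7]
#7 0x2c→b11/s3 VC-HIT; vc=[31,7]
#8 0x49→b18/s2 MISS; vc=[31,7]
#9 0x1e→b7/s3 VC-HIT; vc=[31,11]
#10 0x4a→b18/s2 L1-HIT; vc=[31,11]
#11 0x1f→b7/s3 L1-HIT; vc=[31,11]
#12 0x38→b14/s2 MISS; vc=[31,11,18]
#13 0x2d→b11/s3 VC-HIT; vc=[31,7,18]
#14 0x1f→b7/s3 VC-HIT; vc=[31,11,18]
#15 0x2f→b11/s3 VC-HIT; vc=[31,7,18]

OUTCOME = MISS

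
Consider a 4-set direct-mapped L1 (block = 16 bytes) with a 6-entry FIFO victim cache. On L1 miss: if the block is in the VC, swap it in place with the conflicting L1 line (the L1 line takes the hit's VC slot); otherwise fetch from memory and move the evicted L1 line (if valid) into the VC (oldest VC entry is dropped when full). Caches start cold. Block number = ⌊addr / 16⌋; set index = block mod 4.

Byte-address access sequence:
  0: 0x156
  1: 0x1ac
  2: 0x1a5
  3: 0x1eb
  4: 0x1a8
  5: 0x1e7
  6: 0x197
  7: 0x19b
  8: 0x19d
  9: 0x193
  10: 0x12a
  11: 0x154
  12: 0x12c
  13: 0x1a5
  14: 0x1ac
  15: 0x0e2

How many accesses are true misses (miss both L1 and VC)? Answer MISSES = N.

MISSES = 6

  [0] addr=0x156 blk=21 s=1: MISS | VC []
  [1] addr=0x1ac blk=26 s=2: MISS | VC []
  [2] addr=0x1a5 blk=26 s=2: L1-HIT | VC []
  [3] addr=0x1eb blk=30 s=2: MISS | VC [26]
  [4] addr=0x1a8 blk=26 s=2: VC-HIT | VC [30]
  [5] addr=0x1e7 blk=30 s=2: VC-HIT | VC [26]
  [6] addr=0x197 blk=25 s=1: MISS | VC [26, 21]
  [7] addr=0x19b blk=25 s=1: L1-HIT | VC [26, 21]
  [8] addr=0x19d blk=25 s=1: L1-HIT | VC [26, 21]
  [9] addr=0x193 blk=25 s=1: L1-HIT | VC [26, 21]
  [10] addr=0x12a blk=18 s=2: MISS | VC [26, 21, 30]
  [11] addr=0x154 blk=21 s=1: VC-HIT | VC [26, 25, 30]
  [12] addr=0x12c blk=18 s=2: L1-HIT | VC [26, 25, 30]
  [13] addr=0x1a5 blk=26 s=2: VC-HIT | VC [18, 25, 30]
  [14] addr=0x1ac blk=26 s=2: L1-HIT | VC [18, 25, 30]
  [15] addr=0xe2 blk=14 s=2: MISS | VC [18, 25, 30, 26]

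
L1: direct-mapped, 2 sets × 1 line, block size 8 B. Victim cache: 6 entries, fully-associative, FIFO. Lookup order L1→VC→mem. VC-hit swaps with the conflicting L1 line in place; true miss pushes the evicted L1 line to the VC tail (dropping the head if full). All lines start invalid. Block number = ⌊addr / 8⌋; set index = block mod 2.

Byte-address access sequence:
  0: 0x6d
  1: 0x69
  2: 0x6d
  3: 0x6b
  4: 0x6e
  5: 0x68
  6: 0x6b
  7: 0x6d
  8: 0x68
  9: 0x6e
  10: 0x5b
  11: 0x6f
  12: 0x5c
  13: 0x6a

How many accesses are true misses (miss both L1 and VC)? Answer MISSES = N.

  [0] addr=0x6d blk=13 s=1: MISS | VC []
  [1] addr=0x69 blk=13 s=1: L1-HIT | VC []
  [2] addr=0x6d blk=13 s=1: L1-HIT | VC []
  [3] addr=0x6b blk=13 s=1: L1-HIT | VC []
  [4] addr=0x6e blk=13 s=1: L1-HIT | VC []
  [5] addr=0x68 blk=13 s=1: L1-HIT | VC []
  [6] addr=0x6b blk=13 s=1: L1-HIT | VC []
  [7] addr=0x6d blk=13 s=1: L1-HIT | VC []
  [8] addr=0x68 blk=13 s=1: L1-HIT | VC []
  [9] addr=0x6e blk=13 s=1: L1-HIT | VC []
  [10] addr=0x5b blk=11 s=1: MISS | VC [13]
  [11] addr=0x6f blk=13 s=1: VC-HIT | VC [11]
  [12] addr=0x5c blk=11 s=1: VC-HIT | VC [13]
  [13] addr=0x6a blk=13 s=1: VC-HIT | VC [11]

MISSES = 2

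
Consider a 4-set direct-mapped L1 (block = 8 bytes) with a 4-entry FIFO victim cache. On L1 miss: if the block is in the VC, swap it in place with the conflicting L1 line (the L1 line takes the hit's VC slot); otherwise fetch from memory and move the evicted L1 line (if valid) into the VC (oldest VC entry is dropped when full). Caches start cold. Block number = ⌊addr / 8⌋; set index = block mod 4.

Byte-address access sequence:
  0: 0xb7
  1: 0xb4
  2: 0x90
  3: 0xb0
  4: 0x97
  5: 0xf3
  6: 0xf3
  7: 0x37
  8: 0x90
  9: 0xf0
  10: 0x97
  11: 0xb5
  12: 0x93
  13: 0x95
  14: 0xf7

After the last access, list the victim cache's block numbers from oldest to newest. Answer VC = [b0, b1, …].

#0 0xb7→b22/s2 MISS; vc=[]
#1 0xb4→b22/s2 L1-HIT; vc=[]
#2 0x90→b18/s2 MISS; vc=[22]
#3 0xb0→b22/s2 VC-HIT; vc=[18]
#4 0x97→b18/s2 VC-HIT; vc=[22]
#5 0xf3→b30/s2 MISS; vc=[22,18]
#6 0xf3→b30/s2 L1-HIT; vc=[22,18]
#7 0x37→b6/s2 MISS; vc=[22,18,30]
#8 0x90→b18/s2 VC-HIT; vc=[22,6,30]
#9 0xf0→b30/s2 VC-HIT; vc=[22,6,18]
#10 0x97→b18/s2 VC-HIT; vc=[22,6,30]
#11 0xb5→b22/s2 VC-HIT; vc=[18,6,30]
#12 0x93→b18/s2 VC-HIT; vc=[22,6,30]
#13 0x95→b18/s2 L1-HIT; vc=[22,6,30]
#14 0xf7→b30/s2 VC-HIT; vc=[22,6,18]

VC = [22, 6, 18]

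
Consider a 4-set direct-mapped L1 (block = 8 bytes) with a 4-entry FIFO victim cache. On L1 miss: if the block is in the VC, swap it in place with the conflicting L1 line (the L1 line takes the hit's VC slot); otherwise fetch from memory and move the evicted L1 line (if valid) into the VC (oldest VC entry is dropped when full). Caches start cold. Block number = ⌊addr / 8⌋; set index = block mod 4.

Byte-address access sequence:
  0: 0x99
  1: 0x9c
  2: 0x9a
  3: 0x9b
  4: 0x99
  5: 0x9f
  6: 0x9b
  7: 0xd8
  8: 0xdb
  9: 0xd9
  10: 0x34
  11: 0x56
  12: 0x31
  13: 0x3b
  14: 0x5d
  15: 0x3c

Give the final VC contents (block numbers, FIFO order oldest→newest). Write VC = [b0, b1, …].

0: 0x99 (blk 19, set 3) → MISS  vc=[]
1: 0x9c (blk 19, set 3) → L1-HIT  vc=[]
2: 0x9a (blk 19, set 3) → L1-HIT  vc=[]
3: 0x9b (blk 19, set 3) → L1-HIT  vc=[]
4: 0x99 (blk 19, set 3) → L1-HIT  vc=[]
5: 0x9f (blk 19, set 3) → L1-HIT  vc=[]
6: 0x9b (blk 19, set 3) → L1-HIT  vc=[]
7: 0xd8 (blk 27, set 3) → MISS  vc=[19]
8: 0xdb (blk 27, set 3) → L1-HIT  vc=[19]
9: 0xd9 (blk 27, set 3) → L1-HIT  vc=[19]
10: 0x34 (blk 6, set 2) → MISS  vc=[19]
11: 0x56 (blk 10, set 2) → MISS  vc=[19, 6]
12: 0x31 (blk 6, set 2) → VC-HIT  vc=[19, 10]
13: 0x3b (blk 7, set 3) → MISS  vc=[19, 10, 27]
14: 0x5d (blk 11, set 3) → MISS  vc=[19, 10, 27, 7]
15: 0x3c (blk 7, set 3) → VC-HIT  vc=[19, 10, 27, 11]

VC = [19, 10, 27, 11]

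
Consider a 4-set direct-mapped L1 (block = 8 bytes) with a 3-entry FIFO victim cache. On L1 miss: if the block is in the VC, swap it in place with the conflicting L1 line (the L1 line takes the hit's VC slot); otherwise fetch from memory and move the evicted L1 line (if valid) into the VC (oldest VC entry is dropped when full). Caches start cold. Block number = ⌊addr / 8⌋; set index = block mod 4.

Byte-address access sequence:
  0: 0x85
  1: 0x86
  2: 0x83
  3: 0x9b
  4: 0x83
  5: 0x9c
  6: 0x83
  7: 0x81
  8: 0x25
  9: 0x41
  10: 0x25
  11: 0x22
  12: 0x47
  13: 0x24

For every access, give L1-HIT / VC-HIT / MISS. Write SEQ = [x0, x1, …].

SEQ = [MISS, L1-HIT, L1-HIT, MISS, L1-HIT, L1-HIT, L1-HIT, L1-HIT, MISS, MISS, VC-HIT, L1-HIT, VC-HIT, VC-HIT]

0: 0x85 (blk 16, set 0) → MISS  vc=[]
1: 0x86 (blk 16, set 0) → L1-HIT  vc=[]
2: 0x83 (blk 16, set 0) → L1-HIT  vc=[]
3: 0x9b (blk 19, set 3) → MISS  vc=[]
4: 0x83 (blk 16, set 0) → L1-HIT  vc=[]
5: 0x9c (blk 19, set 3) → L1-HIT  vc=[]
6: 0x83 (blk 16, set 0) → L1-HIT  vc=[]
7: 0x81 (blk 16, set 0) → L1-HIT  vc=[]
8: 0x25 (blk 4, set 0) → MISS  vc=[16]
9: 0x41 (blk 8, set 0) → MISS  vc=[16, 4]
10: 0x25 (blk 4, set 0) → VC-HIT  vc=[16, 8]
11: 0x22 (blk 4, set 0) → L1-HIT  vc=[16, 8]
12: 0x47 (blk 8, set 0) → VC-HIT  vc=[16, 4]
13: 0x24 (blk 4, set 0) → VC-HIT  vc=[16, 8]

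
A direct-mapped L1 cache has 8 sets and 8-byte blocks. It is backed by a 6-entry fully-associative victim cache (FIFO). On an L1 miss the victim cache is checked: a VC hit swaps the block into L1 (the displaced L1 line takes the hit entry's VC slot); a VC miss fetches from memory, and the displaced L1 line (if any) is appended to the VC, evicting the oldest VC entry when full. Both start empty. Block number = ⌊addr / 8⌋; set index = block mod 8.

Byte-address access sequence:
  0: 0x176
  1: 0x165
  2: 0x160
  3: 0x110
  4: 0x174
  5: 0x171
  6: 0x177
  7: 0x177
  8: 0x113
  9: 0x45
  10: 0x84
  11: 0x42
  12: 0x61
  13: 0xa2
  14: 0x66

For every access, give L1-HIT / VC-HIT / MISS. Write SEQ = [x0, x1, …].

0: 0x176 (blk 46, set 6) → MISS  vc=[]
1: 0x165 (blk 44, set 4) → MISS  vc=[]
2: 0x160 (blk 44, set 4) → L1-HIT  vc=[]
3: 0x110 (blk 34, set 2) → MISS  vc=[]
4: 0x174 (blk 46, set 6) → L1-HIT  vc=[]
5: 0x171 (blk 46, set 6) → L1-HIT  vc=[]
6: 0x177 (blk 46, set 6) → L1-HIT  vc=[]
7: 0x177 (blk 46, set 6) → L1-HIT  vc=[]
8: 0x113 (blk 34, set 2) → L1-HIT  vc=[]
9: 0x45 (blk 8, set 0) → MISS  vc=[]
10: 0x84 (blk 16, set 0) → MISS  vc=[8]
11: 0x42 (blk 8, set 0) → VC-HIT  vc=[16]
12: 0x61 (blk 12, set 4) → MISS  vc=[16, 44]
13: 0xa2 (blk 20, set 4) → MISS  vc=[16, 44, 12]
14: 0x66 (blk 12, set 4) → VC-HIT  vc=[16, 44, 20]

SEQ = [MISS, MISS, L1-HIT, MISS, L1-HIT, L1-HIT, L1-HIT, L1-HIT, L1-HIT, MISS, MISS, VC-HIT, MISS, MISS, VC-HIT]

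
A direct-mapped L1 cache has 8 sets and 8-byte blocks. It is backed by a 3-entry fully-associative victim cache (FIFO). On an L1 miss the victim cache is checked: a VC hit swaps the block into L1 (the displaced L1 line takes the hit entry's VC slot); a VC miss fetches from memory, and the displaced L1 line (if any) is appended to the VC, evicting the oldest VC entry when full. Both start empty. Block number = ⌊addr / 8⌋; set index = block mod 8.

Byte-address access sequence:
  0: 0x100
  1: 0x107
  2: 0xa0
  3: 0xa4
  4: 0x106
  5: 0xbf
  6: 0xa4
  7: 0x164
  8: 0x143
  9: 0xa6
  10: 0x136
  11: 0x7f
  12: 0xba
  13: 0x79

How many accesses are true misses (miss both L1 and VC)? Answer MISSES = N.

0: 0x100 (blk 32, set 0) → MISS  vc=[]
1: 0x107 (blk 32, set 0) → L1-HIT  vc=[]
2: 0xa0 (blk 20, set 4) → MISS  vc=[]
3: 0xa4 (blk 20, set 4) → L1-HIT  vc=[]
4: 0x106 (blk 32, set 0) → L1-HIT  vc=[]
5: 0xbf (blk 23, set 7) → MISS  vc=[]
6: 0xa4 (blk 20, set 4) → L1-HIT  vc=[]
7: 0x164 (blk 44, set 4) → MISS  vc=[20]
8: 0x143 (blk 40, set 0) → MISS  vc=[20, 32]
9: 0xa6 (blk 20, set 4) → VC-HIT  vc=[44, 32]
10: 0x136 (blk 38, set 6) → MISS  vc=[44, 32]
11: 0x7f (blk 15, set 7) → MISS  vc=[44, 32, 23]
12: 0xba (blk 23, set 7) → VC-HIT  vc=[44, 32, 15]
13: 0x79 (blk 15, set 7) → VC-HIT  vc=[44, 32, 23]

MISSES = 7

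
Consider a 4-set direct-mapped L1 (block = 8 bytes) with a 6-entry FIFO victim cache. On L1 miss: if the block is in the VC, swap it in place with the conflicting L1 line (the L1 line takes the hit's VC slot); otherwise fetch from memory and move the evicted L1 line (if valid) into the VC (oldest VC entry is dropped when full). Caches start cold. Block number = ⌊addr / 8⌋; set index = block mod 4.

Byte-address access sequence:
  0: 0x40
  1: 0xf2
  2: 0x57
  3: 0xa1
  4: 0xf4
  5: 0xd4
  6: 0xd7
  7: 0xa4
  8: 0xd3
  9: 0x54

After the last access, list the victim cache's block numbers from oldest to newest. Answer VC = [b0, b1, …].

VC = [26, 8, 30]

  [0] addr=0x40 blk=8 s=0: MISS | VC []
  [1] addr=0xf2 blk=30 s=2: MISS | VC []
  [2] addr=0x57 blk=10 s=2: MISS | VC [30]
  [3] addr=0xa1 blk=20 s=0: MISS | VC [30, 8]
  [4] addr=0xf4 blk=30 s=2: VC-HIT | VC [10, 8]
  [5] addr=0xd4 blk=26 s=2: MISS | VC [10, 8, 30]
  [6] addr=0xd7 blk=26 s=2: L1-HIT | VC [10, 8, 30]
  [7] addr=0xa4 blk=20 s=0: L1-HIT | VC [10, 8, 30]
  [8] addr=0xd3 blk=26 s=2: L1-HIT | VC [10, 8, 30]
  [9] addr=0x54 blk=10 s=2: VC-HIT | VC [26, 8, 30]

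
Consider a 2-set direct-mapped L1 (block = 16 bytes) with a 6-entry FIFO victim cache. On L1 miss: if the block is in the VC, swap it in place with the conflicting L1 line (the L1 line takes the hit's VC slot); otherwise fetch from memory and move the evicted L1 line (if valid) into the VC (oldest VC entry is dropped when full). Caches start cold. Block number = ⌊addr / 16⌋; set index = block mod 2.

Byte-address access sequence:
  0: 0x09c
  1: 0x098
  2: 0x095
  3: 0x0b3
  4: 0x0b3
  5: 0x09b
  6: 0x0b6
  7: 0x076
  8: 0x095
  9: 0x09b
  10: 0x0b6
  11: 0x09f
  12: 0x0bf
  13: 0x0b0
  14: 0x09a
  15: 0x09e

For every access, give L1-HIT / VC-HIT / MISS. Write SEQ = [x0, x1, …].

0: 0x9c (blk 9, set 1) → MISS  vc=[]
1: 0x98 (blk 9, set 1) → L1-HIT  vc=[]
2: 0x95 (blk 9, set 1) → L1-HIT  vc=[]
3: 0xb3 (blk 11, set 1) → MISS  vc=[9]
4: 0xb3 (blk 11, set 1) → L1-HIT  vc=[9]
5: 0x9b (blk 9, set 1) → VC-HIT  vc=[11]
6: 0xb6 (blk 11, set 1) → VC-HIT  vc=[9]
7: 0x76 (blk 7, set 1) → MISS  vc=[9, 11]
8: 0x95 (blk 9, set 1) → VC-HIT  vc=[7, 11]
9: 0x9b (blk 9, set 1) → L1-HIT  vc=[7, 11]
10: 0xb6 (blk 11, set 1) → VC-HIT  vc=[7, 9]
11: 0x9f (blk 9, set 1) → VC-HIT  vc=[7, 11]
12: 0xbf (blk 11, set 1) → VC-HIT  vc=[7, 9]
13: 0xb0 (blk 11, set 1) → L1-HIT  vc=[7, 9]
14: 0x9a (blk 9, set 1) → VC-HIT  vc=[7, 11]
15: 0x9e (blk 9, set 1) → L1-HIT  vc=[7, 11]

SEQ = [MISS, L1-HIT, L1-HIT, MISS, L1-HIT, VC-HIT, VC-HIT, MISS, VC-HIT, L1-HIT, VC-HIT, VC-HIT, VC-HIT, L1-HIT, VC-HIT, L1-HIT]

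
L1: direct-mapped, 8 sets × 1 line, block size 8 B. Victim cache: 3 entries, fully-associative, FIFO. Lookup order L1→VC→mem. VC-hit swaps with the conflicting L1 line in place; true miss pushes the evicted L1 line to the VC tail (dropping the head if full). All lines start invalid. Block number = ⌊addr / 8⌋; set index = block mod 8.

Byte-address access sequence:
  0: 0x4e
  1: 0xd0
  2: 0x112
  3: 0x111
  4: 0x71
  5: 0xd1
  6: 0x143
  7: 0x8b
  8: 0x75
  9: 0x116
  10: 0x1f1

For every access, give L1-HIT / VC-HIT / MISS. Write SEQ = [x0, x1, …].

SEQ = [MISS, MISS, MISS, L1-HIT, MISS, VC-HIT, MISS, MISS, L1-HIT, VC-HIT, MISS]

0: 0x4e (blk 9, set 1) → MISS  vc=[]
1: 0xd0 (blk 26, set 2) → MISS  vc=[]
2: 0x112 (blk 34, set 2) → MISS  vc=[26]
3: 0x111 (blk 34, set 2) → L1-HIT  vc=[26]
4: 0x71 (blk 14, set 6) → MISS  vc=[26]
5: 0xd1 (blk 26, set 2) → VC-HIT  vc=[34]
6: 0x143 (blk 40, set 0) → MISS  vc=[34]
7: 0x8b (blk 17, set 1) → MISS  vc=[34, 9]
8: 0x75 (blk 14, set 6) → L1-HIT  vc=[34, 9]
9: 0x116 (blk 34, set 2) → VC-HIT  vc=[26, 9]
10: 0x1f1 (blk 62, set 6) → MISS  vc=[26, 9, 14]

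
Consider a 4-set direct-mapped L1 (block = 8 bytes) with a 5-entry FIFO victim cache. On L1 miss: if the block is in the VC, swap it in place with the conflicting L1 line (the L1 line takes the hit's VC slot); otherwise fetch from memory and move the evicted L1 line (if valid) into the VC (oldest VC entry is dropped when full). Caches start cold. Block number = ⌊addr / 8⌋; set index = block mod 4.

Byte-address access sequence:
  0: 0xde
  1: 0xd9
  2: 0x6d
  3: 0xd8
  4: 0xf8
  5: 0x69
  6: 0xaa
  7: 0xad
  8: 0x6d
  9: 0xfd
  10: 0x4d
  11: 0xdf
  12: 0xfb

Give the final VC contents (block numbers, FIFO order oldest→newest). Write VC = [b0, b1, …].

  [0] addr=0xde blk=27 s=3: MISS | VC []
  [1] addr=0xd9 blk=27 s=3: L1-HIT | VC []
  [2] addr=0x6d blk=13 s=1: MISS | VC []
  [3] addr=0xd8 blk=27 s=3: L1-HIT | VC []
  [4] addr=0xf8 blk=31 s=3: MISS | VC [27]
  [5] addr=0x69 blk=13 s=1: L1-HIT | VC [27]
  [6] addr=0xaa blk=21 s=1: MISS | VC [27, 13]
  [7] addr=0xad blk=21 s=1: L1-HIT | VC [27, 13]
  [8] addr=0x6d blk=13 s=1: VC-HIT | VC [27, 21]
  [9] addr=0xfd blk=31 s=3: L1-HIT | VC [27, 21]
  [10] addr=0x4d blk=9 s=1: MISS | VC [27, 21, 13]
  [11] addr=0xdf blk=27 s=3: VC-HIT | VC [31, 21, 13]
  [12] addr=0xfb blk=31 s=3: VC-HIT | VC [27, 21, 13]

VC = [27, 21, 13]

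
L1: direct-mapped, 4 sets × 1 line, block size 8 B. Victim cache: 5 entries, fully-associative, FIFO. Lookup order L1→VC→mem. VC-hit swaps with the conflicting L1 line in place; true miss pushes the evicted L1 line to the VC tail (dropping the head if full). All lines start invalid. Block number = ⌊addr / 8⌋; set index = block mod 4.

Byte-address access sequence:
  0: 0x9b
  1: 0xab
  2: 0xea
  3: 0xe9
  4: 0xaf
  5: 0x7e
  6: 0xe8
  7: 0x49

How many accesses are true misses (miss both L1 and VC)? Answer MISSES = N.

0: 0x9b (blk 19, set 3) → MISS  vc=[]
1: 0xab (blk 21, set 1) → MISS  vc=[]
2: 0xea (blk 29, set 1) → MISS  vc=[21]
3: 0xe9 (blk 29, set 1) → L1-HIT  vc=[21]
4: 0xaf (blk 21, set 1) → VC-HIT  vc=[29]
5: 0x7e (blk 15, set 3) → MISS  vc=[29, 19]
6: 0xe8 (blk 29, set 1) → VC-HIT  vc=[21, 19]
7: 0x49 (blk 9, set 1) → MISS  vc=[21, 19, 29]

MISSES = 5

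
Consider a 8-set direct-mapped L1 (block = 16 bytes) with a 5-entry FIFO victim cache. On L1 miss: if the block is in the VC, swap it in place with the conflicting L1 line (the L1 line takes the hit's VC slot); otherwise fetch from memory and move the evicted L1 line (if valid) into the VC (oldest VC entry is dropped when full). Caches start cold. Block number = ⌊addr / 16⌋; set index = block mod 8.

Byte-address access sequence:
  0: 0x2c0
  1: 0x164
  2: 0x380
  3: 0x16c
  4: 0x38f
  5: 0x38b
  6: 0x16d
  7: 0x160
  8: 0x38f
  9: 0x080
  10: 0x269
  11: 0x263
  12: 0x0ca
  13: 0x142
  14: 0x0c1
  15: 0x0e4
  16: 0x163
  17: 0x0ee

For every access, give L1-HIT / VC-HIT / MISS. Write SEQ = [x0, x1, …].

0: 0x2c0 (blk 44, set 4) → MISS  vc=[]
1: 0x164 (blk 22, set 6) → MISS  vc=[]
2: 0x380 (blk 56, set 0) → MISS  vc=[]
3: 0x16c (blk 22, set 6) → L1-HIT  vc=[]
4: 0x38f (blk 56, set 0) → L1-HIT  vc=[]
5: 0x38b (blk 56, set 0) → L1-HIT  vc=[]
6: 0x16d (blk 22, set 6) → L1-HIT  vc=[]
7: 0x160 (blk 22, set 6) → L1-HIT  vc=[]
8: 0x38f (blk 56, set 0) → L1-HIT  vc=[]
9: 0x80 (blk 8, set 0) → MISS  vc=[56]
10: 0x269 (blk 38, set 6) → MISS  vc=[56, 22]
11: 0x263 (blk 38, set 6) → L1-HIT  vc=[56, 22]
12: 0xca (blk 12, set 4) → MISS  vc=[56, 22, 44]
13: 0x142 (blk 20, set 4) → MISS  vc=[56, 22, 44, 12]
14: 0xc1 (blk 12, set 4) → VC-HIT  vc=[56, 22, 44, 20]
15: 0xe4 (blk 14, set 6) → MISS  vc=[56, 22, 44, 20, 38]
16: 0x163 (blk 22, set 6) → VC-HIT  vc=[56, 14, 44, 20, 38]
17: 0xee (blk 14, set 6) → VC-HIT  vc=[56, 22, 44, 20, 38]

SEQ = [MISS, MISS, MISS, L1-HIT, L1-HIT, L1-HIT, L1-HIT, L1-HIT, L1-HIT, MISS, MISS, L1-HIT, MISS, MISS, VC-HIT, MISS, VC-HIT, VC-HIT]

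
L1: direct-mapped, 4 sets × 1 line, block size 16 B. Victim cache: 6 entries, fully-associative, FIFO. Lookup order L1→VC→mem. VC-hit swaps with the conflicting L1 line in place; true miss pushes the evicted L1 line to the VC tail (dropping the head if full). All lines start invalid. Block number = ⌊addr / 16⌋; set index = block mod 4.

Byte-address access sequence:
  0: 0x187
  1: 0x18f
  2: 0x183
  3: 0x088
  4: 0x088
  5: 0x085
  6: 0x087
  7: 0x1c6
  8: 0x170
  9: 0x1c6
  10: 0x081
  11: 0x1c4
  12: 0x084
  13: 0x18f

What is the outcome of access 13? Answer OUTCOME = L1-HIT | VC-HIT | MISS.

#0 0x187→b24/s0 MISS; vc=[]
#1 0x18f→b24/s0 L1-HIT; vc=[]
#2 0x183→b24/s0 L1-HIT; vc=[]
#3 0x88→b8/s0 MISS; vc=[24]
#4 0x88→b8/s0 L1-HIT; vc=[24]
#5 0x85→b8/s0 L1-HIT; vc=[24]
#6 0x87→b8/s0 L1-HIT; vc=[24]
#7 0x1c6→b28/s0 MISS; vc=[24,8]
#8 0x170→b23/s3 MISS; vc=[24,8]
#9 0x1c6→b28/s0 L1-HIT; vc=[24,8]
#10 0x81→b8/s0 VC-HIT; vc=[24,28]
#11 0x1c4→b28/s0 VC-HIT; vc=[24,8]
#12 0x84→b8/s0 VC-HIT; vc=[24,28]
#13 0x18f→b24/s0 VC-HIT; vc=[8,28]

OUTCOME = VC-HIT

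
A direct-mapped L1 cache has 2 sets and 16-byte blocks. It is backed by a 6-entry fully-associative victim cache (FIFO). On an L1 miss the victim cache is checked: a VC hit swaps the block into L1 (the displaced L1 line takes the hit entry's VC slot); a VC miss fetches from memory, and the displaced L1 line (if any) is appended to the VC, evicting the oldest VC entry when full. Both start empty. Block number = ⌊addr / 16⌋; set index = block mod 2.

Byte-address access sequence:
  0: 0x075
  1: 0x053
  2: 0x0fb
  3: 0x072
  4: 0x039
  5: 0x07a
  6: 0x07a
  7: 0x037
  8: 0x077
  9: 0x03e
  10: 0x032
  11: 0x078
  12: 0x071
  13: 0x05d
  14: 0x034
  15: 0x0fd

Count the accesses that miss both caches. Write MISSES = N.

MISSES = 4

#0 0x75→b7/s1 MISS; vc=[]
#1 0x53→b5/s1 MISS; vc=[7]
#2 0xfb→b15/s1 MISS; vc=[7,5]
#3 0x72→b7/s1 VC-HIT; vc=[15,5]
#4 0x39→b3/s1 MISS; vc=[15,5,7]
#5 0x7a→b7/s1 VC-HIT; vc=[15,5,3]
#6 0x7a→b7/s1 L1-HIT; vc=[15,5,3]
#7 0x37→b3/s1 VC-HIT; vc=[15,5,7]
#8 0x77→b7/s1 VC-HIT; vc=[15,5,3]
#9 0x3e→b3/s1 VC-HIT; vc=[15,5,7]
#10 0x32→b3/s1 L1-HIT; vc=[15,5,7]
#11 0x78→b7/s1 VC-HIT; vc=[15,5,3]
#12 0x71→b7/s1 L1-HIT; vc=[15,5,3]
#13 0x5d→b5/s1 VC-HIT; vc=[15,7,3]
#14 0x34→b3/s1 VC-HIT; vc=[15,7,5]
#15 0xfd→b15/s1 VC-HIT; vc=[3,7,5]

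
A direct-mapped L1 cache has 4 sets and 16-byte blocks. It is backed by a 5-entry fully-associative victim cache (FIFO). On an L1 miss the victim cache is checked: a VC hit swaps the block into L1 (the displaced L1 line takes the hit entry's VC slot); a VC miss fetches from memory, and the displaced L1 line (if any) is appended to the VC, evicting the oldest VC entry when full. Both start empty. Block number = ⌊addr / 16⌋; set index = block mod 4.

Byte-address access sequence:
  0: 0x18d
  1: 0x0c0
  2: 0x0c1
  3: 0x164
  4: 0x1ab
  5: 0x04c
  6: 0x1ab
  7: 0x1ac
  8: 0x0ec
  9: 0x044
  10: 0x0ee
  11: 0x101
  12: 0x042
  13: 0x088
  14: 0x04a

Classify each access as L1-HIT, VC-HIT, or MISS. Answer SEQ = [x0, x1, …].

SEQ = [MISS, MISS, L1-HIT, MISS, MISS, MISS, L1-HIT, L1-HIT, MISS, L1-HIT, L1-HIT, MISS, VC-HIT, MISS, VC-HIT]

#0 0x18d→b24/s0 MISS; vc=[]
#1 0xc0→b12/s0 MISS; vc=[24]
#2 0xc1→b12/s0 L1-HIT; vc=[24]
#3 0x164→b22/s2 MISS; vc=[24]
#4 0x1ab→b26/s2 MISS; vc=[24,22]
#5 0x4c→b4/s0 MISS; vc=[24,22,12]
#6 0x1ab→b26/s2 L1-HIT; vc=[24,22,12]
#7 0x1ac→b26/s2 L1-HIT; vc=[24,22,12]
#8 0xec→b14/s2 MISS; vc=[24,22,12,26]
#9 0x44→b4/s0 L1-HIT; vc=[24,22,12,26]
#10 0xee→b14/s2 L1-HIT; vc=[24,22,12,26]
#11 0x101→b16/s0 MISS; vc=[24,22,12,26,4]
#12 0x42→b4/s0 VC-HIT; vc=[24,22,12,26,16]
#13 0x88→b8/s0 MISS; vc=[22,12,26,16,4]
#14 0x4a→b4/s0 VC-HIT; vc=[22,12,26,16,8]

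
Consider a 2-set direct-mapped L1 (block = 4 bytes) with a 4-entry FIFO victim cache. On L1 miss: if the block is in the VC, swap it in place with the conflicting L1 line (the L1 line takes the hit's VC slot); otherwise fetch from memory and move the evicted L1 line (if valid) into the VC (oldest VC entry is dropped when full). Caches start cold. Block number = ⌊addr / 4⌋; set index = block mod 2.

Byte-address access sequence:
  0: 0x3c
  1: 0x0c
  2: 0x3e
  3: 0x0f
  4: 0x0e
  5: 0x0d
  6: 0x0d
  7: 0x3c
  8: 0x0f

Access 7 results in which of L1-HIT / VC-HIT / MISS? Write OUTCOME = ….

#0 0x3c→b15/s1 MISS; vc=[]
#1 0xc→b3/s1 MISS; vc=[15]
#2 0x3e→b15/s1 VC-HIT; vc=[3]
#3 0xf→b3/s1 VC-HIT; vc=[15]
#4 0xe→b3/s1 L1-HIT; vc=[15]
#5 0xd→b3/s1 L1-HIT; vc=[15]
#6 0xd→b3/s1 L1-HIT; vc=[15]
#7 0x3c→b15/s1 VC-HIT; vc=[3]
#8 0xf→b3/s1 VC-HIT; vc=[15]

OUTCOME = VC-HIT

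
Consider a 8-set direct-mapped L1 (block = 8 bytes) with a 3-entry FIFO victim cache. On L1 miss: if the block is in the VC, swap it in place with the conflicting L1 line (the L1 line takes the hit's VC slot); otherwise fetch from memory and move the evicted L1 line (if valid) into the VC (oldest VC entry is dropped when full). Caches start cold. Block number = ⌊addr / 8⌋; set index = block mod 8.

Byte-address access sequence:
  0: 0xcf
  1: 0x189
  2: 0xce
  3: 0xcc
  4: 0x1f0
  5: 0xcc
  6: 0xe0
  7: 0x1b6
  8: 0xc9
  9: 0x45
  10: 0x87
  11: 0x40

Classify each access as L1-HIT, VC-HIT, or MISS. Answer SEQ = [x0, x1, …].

#0 0xcf→b25/s1 MISS; vc=[]
#1 0x189→b49/s1 MISS; vc=[25]
#2 0xce→b25/s1 VC-HIT; vc=[49]
#3 0xcc→b25/s1 L1-HIT; vc=[49]
#4 0x1f0→b62/s6 MISS; vc=[49]
#5 0xcc→b25/s1 L1-HIT; vc=[49]
#6 0xe0→b28/s4 MISS; vc=[49]
#7 0x1b6→b54/s6 MISS; vc=[49,62]
#8 0xc9→b25/s1 L1-HIT; vc=[49,62]
#9 0x45→b8/s0 MISS; vc=[49,62]
#10 0x87→b16/s0 MISS; vc=[49,62,8]
#11 0x40→b8/s0 VC-HIT; vc=[49,62,16]

SEQ = [MISS, MISS, VC-HIT, L1-HIT, MISS, L1-HIT, MISS, MISS, L1-HIT, MISS, MISS, VC-HIT]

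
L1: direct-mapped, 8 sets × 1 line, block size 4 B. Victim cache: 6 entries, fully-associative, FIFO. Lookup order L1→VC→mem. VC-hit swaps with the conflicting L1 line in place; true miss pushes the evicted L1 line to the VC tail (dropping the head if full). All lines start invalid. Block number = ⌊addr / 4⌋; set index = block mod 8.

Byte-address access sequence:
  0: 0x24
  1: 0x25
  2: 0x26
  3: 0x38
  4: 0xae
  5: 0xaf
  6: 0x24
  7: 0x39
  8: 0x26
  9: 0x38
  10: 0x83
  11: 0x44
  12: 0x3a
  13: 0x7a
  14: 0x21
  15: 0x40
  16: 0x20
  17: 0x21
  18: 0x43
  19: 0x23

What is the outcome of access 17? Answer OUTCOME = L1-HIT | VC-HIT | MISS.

#0 0x24→b9/s1 MISS; vc=[]
#1 0x25→b9/s1 L1-HIT; vc=[]
#2 0x26→b9/s1 L1-HIT; vc=[]
#3 0x38→b14/s6 MISS; vc=[]
#4 0xae→b43/s3 MISS; vc=[]
#5 0xaf→b43/s3 L1-HIT; vc=[]
#6 0x24→b9/s1 L1-HIT; vc=[]
#7 0x39→b14/s6 L1-HIT; vc=[]
#8 0x26→b9/s1 L1-HIT; vc=[]
#9 0x38→b14/s6 L1-HIT; vc=[]
#10 0x83→b32/s0 MISS; vc=[]
#11 0x44→b17/s1 MISS; vc=[9]
#12 0x3a→b14/s6 L1-HIT; vc=[9]
#13 0x7a→b30/s6 MISS; vc=[9,14]
#14 0x21→b8/s0 MISS; vc=[9,14,32]
#15 0x40→b16/s0 MISS; vc=[9,14,32,8]
#16 0x20→b8/s0 VC-HIT; vc=[9,14,32,16]
#17 0x21→b8/s0 L1-HIT; vc=[9,14,32,16]
#18 0x43→b16/s0 VC-HIT; vc=[9,14,32,8]
#19 0x23→b8/s0 VC-HIT; vc=[9,14,32,16]

OUTCOME = L1-HIT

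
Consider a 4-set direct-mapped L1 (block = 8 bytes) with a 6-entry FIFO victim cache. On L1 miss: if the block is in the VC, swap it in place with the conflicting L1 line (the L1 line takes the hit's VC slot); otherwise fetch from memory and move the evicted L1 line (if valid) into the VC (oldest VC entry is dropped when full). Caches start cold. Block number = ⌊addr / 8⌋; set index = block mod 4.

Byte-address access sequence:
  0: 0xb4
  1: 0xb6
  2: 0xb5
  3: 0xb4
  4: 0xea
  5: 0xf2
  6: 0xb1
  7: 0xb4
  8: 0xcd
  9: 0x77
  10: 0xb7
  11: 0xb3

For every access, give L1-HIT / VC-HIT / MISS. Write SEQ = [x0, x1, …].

#0 0xb4→b22/s2 MISS; vc=[]
#1 0xb6→b22/s2 L1-HIT; vc=[]
#2 0xb5→b22/s2 L1-HIT; vc=[]
#3 0xb4→b22/s2 L1-HIT; vc=[]
#4 0xea→b29/s1 MISS; vc=[]
#5 0xf2→b30/s2 MISS; vc=[22]
#6 0xb1→b22/s2 VC-HIT; vc=[30]
#7 0xb4→b22/s2 L1-HIT; vc=[30]
#8 0xcd→b25/s1 MISS; vc=[30,29]
#9 0x77→b14/s2 MISS; vc=[30,29,22]
#10 0xb7→b22/s2 VC-HIT; vc=[30,29,14]
#11 0xb3→b22/s2 L1-HIT; vc=[30,29,14]

SEQ = [MISS, L1-HIT, L1-HIT, L1-HIT, MISS, MISS, VC-HIT, L1-HIT, MISS, MISS, VC-HIT, L1-HIT]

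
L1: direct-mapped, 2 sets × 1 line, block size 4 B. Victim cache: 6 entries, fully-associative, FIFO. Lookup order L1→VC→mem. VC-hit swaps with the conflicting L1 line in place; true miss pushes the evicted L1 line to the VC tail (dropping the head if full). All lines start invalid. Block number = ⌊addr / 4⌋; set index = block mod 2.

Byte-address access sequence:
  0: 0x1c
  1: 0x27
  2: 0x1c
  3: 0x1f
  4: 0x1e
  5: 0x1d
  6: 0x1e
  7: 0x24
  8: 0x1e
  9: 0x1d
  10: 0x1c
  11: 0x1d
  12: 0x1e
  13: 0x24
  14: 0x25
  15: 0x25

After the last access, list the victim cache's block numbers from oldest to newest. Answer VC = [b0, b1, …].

VC = [7]

0: 0x1c (blk 7, set 1) → MISS  vc=[]
1: 0x27 (blk 9, set 1) → MISS  vc=[7]
2: 0x1c (blk 7, set 1) → VC-HIT  vc=[9]
3: 0x1f (blk 7, set 1) → L1-HIT  vc=[9]
4: 0x1e (blk 7, set 1) → L1-HIT  vc=[9]
5: 0x1d (blk 7, set 1) → L1-HIT  vc=[9]
6: 0x1e (blk 7, set 1) → L1-HIT  vc=[9]
7: 0x24 (blk 9, set 1) → VC-HIT  vc=[7]
8: 0x1e (blk 7, set 1) → VC-HIT  vc=[9]
9: 0x1d (blk 7, set 1) → L1-HIT  vc=[9]
10: 0x1c (blk 7, set 1) → L1-HIT  vc=[9]
11: 0x1d (blk 7, set 1) → L1-HIT  vc=[9]
12: 0x1e (blk 7, set 1) → L1-HIT  vc=[9]
13: 0x24 (blk 9, set 1) → VC-HIT  vc=[7]
14: 0x25 (blk 9, set 1) → L1-HIT  vc=[7]
15: 0x25 (blk 9, set 1) → L1-HIT  vc=[7]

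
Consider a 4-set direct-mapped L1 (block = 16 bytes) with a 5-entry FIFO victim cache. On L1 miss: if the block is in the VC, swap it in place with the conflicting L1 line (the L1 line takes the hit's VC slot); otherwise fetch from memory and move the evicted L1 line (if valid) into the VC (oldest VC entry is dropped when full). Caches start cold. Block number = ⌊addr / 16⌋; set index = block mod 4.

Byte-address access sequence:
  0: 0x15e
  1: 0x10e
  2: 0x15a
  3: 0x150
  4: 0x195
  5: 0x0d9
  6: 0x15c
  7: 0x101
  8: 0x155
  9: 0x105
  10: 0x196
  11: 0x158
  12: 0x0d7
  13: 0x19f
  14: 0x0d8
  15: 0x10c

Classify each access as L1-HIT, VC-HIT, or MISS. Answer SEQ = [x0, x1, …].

SEQ = [MISS, MISS, L1-HIT, L1-HIT, MISS, MISS, VC-HIT, L1-HIT, L1-HIT, L1-HIT, VC-HIT, VC-HIT, VC-HIT, VC-HIT, VC-HIT, L1-HIT]

0: 0x15e (blk 21, set 1) → MISS  vc=[]
1: 0x10e (blk 16, set 0) → MISS  vc=[]
2: 0x15a (blk 21, set 1) → L1-HIT  vc=[]
3: 0x150 (blk 21, set 1) → L1-HIT  vc=[]
4: 0x195 (blk 25, set 1) → MISS  vc=[21]
5: 0xd9 (blk 13, set 1) → MISS  vc=[21, 25]
6: 0x15c (blk 21, set 1) → VC-HIT  vc=[13, 25]
7: 0x101 (blk 16, set 0) → L1-HIT  vc=[13, 25]
8: 0x155 (blk 21, set 1) → L1-HIT  vc=[13, 25]
9: 0x105 (blk 16, set 0) → L1-HIT  vc=[13, 25]
10: 0x196 (blk 25, set 1) → VC-HIT  vc=[13, 21]
11: 0x158 (blk 21, set 1) → VC-HIT  vc=[13, 25]
12: 0xd7 (blk 13, set 1) → VC-HIT  vc=[21, 25]
13: 0x19f (blk 25, set 1) → VC-HIT  vc=[21, 13]
14: 0xd8 (blk 13, set 1) → VC-HIT  vc=[21, 25]
15: 0x10c (blk 16, set 0) → L1-HIT  vc=[21, 25]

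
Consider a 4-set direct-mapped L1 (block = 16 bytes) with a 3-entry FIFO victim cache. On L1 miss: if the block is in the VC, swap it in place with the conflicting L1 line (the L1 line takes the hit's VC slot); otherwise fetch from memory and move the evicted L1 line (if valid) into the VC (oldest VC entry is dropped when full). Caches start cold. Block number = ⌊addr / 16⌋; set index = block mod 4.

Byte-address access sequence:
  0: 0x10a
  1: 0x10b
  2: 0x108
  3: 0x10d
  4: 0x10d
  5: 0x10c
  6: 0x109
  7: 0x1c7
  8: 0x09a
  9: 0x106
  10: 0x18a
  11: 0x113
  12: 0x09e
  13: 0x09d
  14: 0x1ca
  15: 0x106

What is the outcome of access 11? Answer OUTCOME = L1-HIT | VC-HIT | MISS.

#0 0x10a→b16/s0 MISS; vc=[]
#1 0x10b→b16/s0 L1-HIT; vc=[]
#2 0x108→b16/s0 L1-HIT; vc=[]
#3 0x10d→b16/s0 L1-HIT; vc=[]
#4 0x10d→b16/s0 L1-HIT; vc=[]
#5 0x10c→b16/s0 L1-HIT; vc=[]
#6 0x109→b16/s0 L1-HIT; vc=[]
#7 0x1c7→b28/s0 MISS; vc=[16]
#8 0x9a→b9/s1 MISS; vc=[16]
#9 0x106→b16/s0 VC-HIT; vc=[28]
#10 0x18a→b24/s0 MISS; vc=[28,16]
#11 0x113→b17/s1 MISS; vc=[28,16,9]
#12 0x9e→b9/s1 VC-HIT; vc=[28,16,17]
#13 0x9d→b9/s1 L1-HIT; vc=[28,16,17]
#14 0x1ca→b28/s0 VC-HIT; vc=[24,16,17]
#15 0x106→b16/s0 VC-HIT; vc=[24,28,17]

OUTCOME = MISS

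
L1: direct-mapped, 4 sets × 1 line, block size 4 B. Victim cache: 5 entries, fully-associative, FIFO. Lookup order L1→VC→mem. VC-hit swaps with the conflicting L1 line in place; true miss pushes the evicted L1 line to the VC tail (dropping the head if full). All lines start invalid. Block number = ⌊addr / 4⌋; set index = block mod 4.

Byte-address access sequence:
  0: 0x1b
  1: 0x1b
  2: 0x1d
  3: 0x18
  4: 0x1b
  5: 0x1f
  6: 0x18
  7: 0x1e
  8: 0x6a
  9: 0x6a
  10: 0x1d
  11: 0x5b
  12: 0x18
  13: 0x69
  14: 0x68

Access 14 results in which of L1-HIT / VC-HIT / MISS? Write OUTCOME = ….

0: 0x1b (blk 6, set 2) → MISS  vc=[]
1: 0x1b (blk 6, set 2) → L1-HIT  vc=[]
2: 0x1d (blk 7, set 3) → MISS  vc=[]
3: 0x18 (blk 6, set 2) → L1-HIT  vc=[]
4: 0x1b (blk 6, set 2) → L1-HIT  vc=[]
5: 0x1f (blk 7, set 3) → L1-HIT  vc=[]
6: 0x18 (blk 6, set 2) → L1-HIT  vc=[]
7: 0x1e (blk 7, set 3) → L1-HIT  vc=[]
8: 0x6a (blk 26, set 2) → MISS  vc=[6]
9: 0x6a (blk 26, set 2) → L1-HIT  vc=[6]
10: 0x1d (blk 7, set 3) → L1-HIT  vc=[6]
11: 0x5b (blk 22, set 2) → MISS  vc=[6, 26]
12: 0x18 (blk 6, set 2) → VC-HIT  vc=[22, 26]
13: 0x69 (blk 26, set 2) → VC-HIT  vc=[22, 6]
14: 0x68 (blk 26, set 2) → L1-HIT  vc=[22, 6]

OUTCOME = L1-HIT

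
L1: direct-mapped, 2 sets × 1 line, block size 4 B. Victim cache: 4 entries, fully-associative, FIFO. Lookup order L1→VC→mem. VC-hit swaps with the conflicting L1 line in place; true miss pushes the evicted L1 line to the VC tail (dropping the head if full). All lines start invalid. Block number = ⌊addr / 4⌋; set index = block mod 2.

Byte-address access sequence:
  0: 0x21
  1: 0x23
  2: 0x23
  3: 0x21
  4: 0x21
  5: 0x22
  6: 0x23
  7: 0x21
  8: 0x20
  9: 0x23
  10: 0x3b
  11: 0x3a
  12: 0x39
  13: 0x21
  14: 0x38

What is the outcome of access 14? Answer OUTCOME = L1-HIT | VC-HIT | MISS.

OUTCOME = VC-HIT

0: 0x21 (blk 8, set 0) → MISS  vc=[]
1: 0x23 (blk 8, set 0) → L1-HIT  vc=[]
2: 0x23 (blk 8, set 0) → L1-HIT  vc=[]
3: 0x21 (blk 8, set 0) → L1-HIT  vc=[]
4: 0x21 (blk 8, set 0) → L1-HIT  vc=[]
5: 0x22 (blk 8, set 0) → L1-HIT  vc=[]
6: 0x23 (blk 8, set 0) → L1-HIT  vc=[]
7: 0x21 (blk 8, set 0) → L1-HIT  vc=[]
8: 0x20 (blk 8, set 0) → L1-HIT  vc=[]
9: 0x23 (blk 8, set 0) → L1-HIT  vc=[]
10: 0x3b (blk 14, set 0) → MISS  vc=[8]
11: 0x3a (blk 14, set 0) → L1-HIT  vc=[8]
12: 0x39 (blk 14, set 0) → L1-HIT  vc=[8]
13: 0x21 (blk 8, set 0) → VC-HIT  vc=[14]
14: 0x38 (blk 14, set 0) → VC-HIT  vc=[8]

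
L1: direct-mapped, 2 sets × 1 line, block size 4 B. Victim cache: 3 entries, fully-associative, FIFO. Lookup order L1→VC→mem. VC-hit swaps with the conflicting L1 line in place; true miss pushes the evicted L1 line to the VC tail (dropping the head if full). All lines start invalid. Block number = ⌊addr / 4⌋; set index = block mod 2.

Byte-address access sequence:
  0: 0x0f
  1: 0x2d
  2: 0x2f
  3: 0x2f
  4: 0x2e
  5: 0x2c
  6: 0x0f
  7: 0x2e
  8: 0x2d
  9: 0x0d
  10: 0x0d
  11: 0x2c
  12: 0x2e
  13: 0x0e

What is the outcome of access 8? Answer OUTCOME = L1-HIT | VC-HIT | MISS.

OUTCOME = L1-HIT

0: 0xf (blk 3, set 1) → MISS  vc=[]
1: 0x2d (blk 11, set 1) → MISS  vc=[3]
2: 0x2f (blk 11, set 1) → L1-HIT  vc=[3]
3: 0x2f (blk 11, set 1) → L1-HIT  vc=[3]
4: 0x2e (blk 11, set 1) → L1-HIT  vc=[3]
5: 0x2c (blk 11, set 1) → L1-HIT  vc=[3]
6: 0xf (blk 3, set 1) → VC-HIT  vc=[11]
7: 0x2e (blk 11, set 1) → VC-HIT  vc=[3]
8: 0x2d (blk 11, set 1) → L1-HIT  vc=[3]
9: 0xd (blk 3, set 1) → VC-HIT  vc=[11]
10: 0xd (blk 3, set 1) → L1-HIT  vc=[11]
11: 0x2c (blk 11, set 1) → VC-HIT  vc=[3]
12: 0x2e (blk 11, set 1) → L1-HIT  vc=[3]
13: 0xe (blk 3, set 1) → VC-HIT  vc=[11]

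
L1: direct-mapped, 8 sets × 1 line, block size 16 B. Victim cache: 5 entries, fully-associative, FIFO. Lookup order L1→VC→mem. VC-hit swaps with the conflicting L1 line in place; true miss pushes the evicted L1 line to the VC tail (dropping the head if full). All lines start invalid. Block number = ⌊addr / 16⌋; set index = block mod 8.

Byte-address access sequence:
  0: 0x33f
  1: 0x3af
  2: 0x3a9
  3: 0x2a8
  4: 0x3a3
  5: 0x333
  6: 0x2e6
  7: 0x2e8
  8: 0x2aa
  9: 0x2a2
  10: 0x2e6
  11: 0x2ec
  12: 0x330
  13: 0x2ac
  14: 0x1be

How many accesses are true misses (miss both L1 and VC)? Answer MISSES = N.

MISSES = 5

#0 0x33f→b51/s3 MISS; vc=[]
#1 0x3af→b58/s2 MISS; vc=[]
#2 0x3a9→b58/s2 L1-HIT; vc=[]
#3 0x2a8→b42/s2 MISS; vc=[58]
#4 0x3a3→b58/s2 VC-HIT; vc=[42]
#5 0x333→b51/s3 L1-HIT; vc=[42]
#6 0x2e6→b46/s6 MISS; vc=[42]
#7 0x2e8→b46/s6 L1-HIT; vc=[42]
#8 0x2aa→b42/s2 VC-HIT; vc=[58]
#9 0x2a2→b42/s2 L1-HIT; vc=[58]
#10 0x2e6→b46/s6 L1-HIT; vc=[58]
#11 0x2ec→b46/s6 L1-HIT; vc=[58]
#12 0x330→b51/s3 L1-HIT; vc=[58]
#13 0x2ac→b42/s2 L1-HIT; vc=[58]
#14 0x1be→b27/s3 MISS; vc=[58,51]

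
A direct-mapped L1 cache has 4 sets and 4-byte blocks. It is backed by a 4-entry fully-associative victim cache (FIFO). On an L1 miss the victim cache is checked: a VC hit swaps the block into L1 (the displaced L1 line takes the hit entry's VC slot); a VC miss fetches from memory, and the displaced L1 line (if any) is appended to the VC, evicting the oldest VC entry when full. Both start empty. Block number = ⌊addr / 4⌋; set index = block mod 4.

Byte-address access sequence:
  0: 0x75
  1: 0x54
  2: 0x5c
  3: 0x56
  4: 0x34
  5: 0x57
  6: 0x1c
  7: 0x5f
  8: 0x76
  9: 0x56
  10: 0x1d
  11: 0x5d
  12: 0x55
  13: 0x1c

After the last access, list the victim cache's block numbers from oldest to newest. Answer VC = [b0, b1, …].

  [0] addr=0x75 blk=29 s=1: MISS | VC []
  [1] addr=0x54 blk=21 s=1: MISS | VC [29]
  [2] addr=0x5c blk=23 s=3: MISS | VC [29]
  [3] addr=0x56 blk=21 s=1: L1-HIT | VC [29]
  [4] addr=0x34 blk=13 s=1: MISS | VC [29, 21]
  [5] addr=0x57 blk=21 s=1: VC-HIT | VC [29, 13]
  [6] addr=0x1c blk=7 s=3: MISS | VC [29, 13, 23]
  [7] addr=0x5f blk=23 s=3: VC-HIT | VC [29, 13, 7]
  [8] addr=0x76 blk=29 s=1: VC-HIT | VC [21, 13, 7]
  [9] addr=0x56 blk=21 s=1: VC-HIT | VC [29, 13, 7]
  [10] addr=0x1d blk=7 s=3: VC-HIT | VC [29, 13, 23]
  [11] addr=0x5d blk=23 s=3: VC-HIT | VC [29, 13, 7]
  [12] addr=0x55 blk=21 s=1: L1-HIT | VC [29, 13, 7]
  [13] addr=0x1c blk=7 s=3: VC-HIT | VC [29, 13, 23]

VC = [29, 13, 23]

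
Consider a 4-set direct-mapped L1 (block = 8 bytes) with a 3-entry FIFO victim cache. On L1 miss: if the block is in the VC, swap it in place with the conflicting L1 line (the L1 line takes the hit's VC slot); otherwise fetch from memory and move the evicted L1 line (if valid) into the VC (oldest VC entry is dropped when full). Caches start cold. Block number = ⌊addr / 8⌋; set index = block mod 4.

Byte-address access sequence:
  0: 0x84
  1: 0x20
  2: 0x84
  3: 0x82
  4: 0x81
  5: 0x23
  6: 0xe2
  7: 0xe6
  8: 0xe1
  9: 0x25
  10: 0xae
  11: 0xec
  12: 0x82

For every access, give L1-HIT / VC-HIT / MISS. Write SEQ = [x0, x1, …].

#0 0x84→b16/s0 MISS; vc=[]
#1 0x20→b4/s0 MISS; vc=[16]
#2 0x84→b16/s0 VC-HIT; vc=[4]
#3 0x82→b16/s0 L1-HIT; vc=[4]
#4 0x81→b16/s0 L1-HIT; vc=[4]
#5 0x23→b4/s0 VC-HIT; vc=[16]
#6 0xe2→b28/s0 MISS; vc=[16,4]
#7 0xe6→b28/s0 L1-HIT; vc=[16,4]
#8 0xe1→b28/s0 L1-HIT; vc=[16,4]
#9 0x25→b4/s0 VC-HIT; vc=[16,28]
#10 0xae→b21/s1 MISS; vc=[16,28]
#11 0xec→b29/s1 MISS; vc=[16,28,21]
#12 0x82→b16/s0 VC-HIT; vc=[4,28,21]

SEQ = [MISS, MISS, VC-HIT, L1-HIT, L1-HIT, VC-HIT, MISS, L1-HIT, L1-HIT, VC-HIT, MISS, MISS, VC-HIT]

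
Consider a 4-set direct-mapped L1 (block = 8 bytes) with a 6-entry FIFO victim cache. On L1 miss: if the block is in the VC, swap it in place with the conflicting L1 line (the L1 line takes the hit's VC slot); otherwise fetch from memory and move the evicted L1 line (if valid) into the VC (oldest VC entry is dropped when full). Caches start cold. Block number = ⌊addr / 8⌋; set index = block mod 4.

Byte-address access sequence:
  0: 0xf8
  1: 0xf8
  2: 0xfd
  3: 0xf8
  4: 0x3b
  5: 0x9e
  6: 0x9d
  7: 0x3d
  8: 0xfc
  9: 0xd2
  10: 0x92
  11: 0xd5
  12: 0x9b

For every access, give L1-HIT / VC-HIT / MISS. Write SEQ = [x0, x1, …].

0: 0xf8 (blk 31, set 3) → MISS  vc=[]
1: 0xf8 (blk 31, set 3) → L1-HIT  vc=[]
2: 0xfd (blk 31, set 3) → L1-HIT  vc=[]
3: 0xf8 (blk 31, set 3) → L1-HIT  vc=[]
4: 0x3b (blk 7, set 3) → MISS  vc=[31]
5: 0x9e (blk 19, set 3) → MISS  vc=[31, 7]
6: 0x9d (blk 19, set 3) → L1-HIT  vc=[31, 7]
7: 0x3d (blk 7, set 3) → VC-HIT  vc=[31, 19]
8: 0xfc (blk 31, set 3) → VC-HIT  vc=[7, 19]
9: 0xd2 (blk 26, set 2) → MISS  vc=[7, 19]
10: 0x92 (blk 18, set 2) → MISS  vc=[7, 19, 26]
11: 0xd5 (blk 26, set 2) → VC-HIT  vc=[7, 19, 18]
12: 0x9b (blk 19, set 3) → VC-HIT  vc=[7, 31, 18]

SEQ = [MISS, L1-HIT, L1-HIT, L1-HIT, MISS, MISS, L1-HIT, VC-HIT, VC-HIT, MISS, MISS, VC-HIT, VC-HIT]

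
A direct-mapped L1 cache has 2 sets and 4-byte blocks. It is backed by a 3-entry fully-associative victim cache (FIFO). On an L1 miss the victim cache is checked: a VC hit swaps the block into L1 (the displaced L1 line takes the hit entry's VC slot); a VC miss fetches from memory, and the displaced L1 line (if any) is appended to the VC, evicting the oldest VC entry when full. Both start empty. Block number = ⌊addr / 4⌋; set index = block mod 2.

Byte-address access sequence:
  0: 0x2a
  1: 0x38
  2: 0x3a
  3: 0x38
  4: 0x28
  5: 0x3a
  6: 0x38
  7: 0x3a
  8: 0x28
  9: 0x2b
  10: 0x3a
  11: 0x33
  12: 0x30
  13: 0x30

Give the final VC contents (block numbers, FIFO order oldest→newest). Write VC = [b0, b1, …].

#0 0x2a→b10/s0 MISS; vc=[]
#1 0x38→b14/s0 MISS; vc=[10]
#2 0x3a→b14/s0 L1-HIT; vc=[10]
#3 0x38→b14/s0 L1-HIT; vc=[10]
#4 0x28→b10/s0 VC-HIT; vc=[14]
#5 0x3a→b14/s0 VC-HIT; vc=[10]
#6 0x38→b14/s0 L1-HIT; vc=[10]
#7 0x3a→b14/s0 L1-HIT; vc=[10]
#8 0x28→b10/s0 VC-HIT; vc=[14]
#9 0x2b→b10/s0 L1-HIT; vc=[14]
#10 0x3a→b14/s0 VC-HIT; vc=[10]
#11 0x33→b12/s0 MISS; vc=[10,14]
#12 0x30→b12/s0 L1-HIT; vc=[10,14]
#13 0x30→b12/s0 L1-HIT; vc=[10,14]

VC = [10, 14]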